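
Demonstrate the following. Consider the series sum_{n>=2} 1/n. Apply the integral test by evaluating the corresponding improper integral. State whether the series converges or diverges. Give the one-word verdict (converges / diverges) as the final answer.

Let f(x) = 1/x. Then f is positive, continuous, and decreasing on [2, infinity), so the integral test applies.
Compute the improper integral int_{2}^infinity f(x) dx:
  antiderivative F(x) = log(x).
  As x -> infinity, log(x) -> infinity.
  So int = infinity - log(2) = infinity. By the integral test, the series diverges.

diverges


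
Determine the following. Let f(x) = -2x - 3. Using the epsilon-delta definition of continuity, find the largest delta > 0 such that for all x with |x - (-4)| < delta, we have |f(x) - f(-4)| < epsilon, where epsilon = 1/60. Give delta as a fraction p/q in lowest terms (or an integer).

We compute f(-4) = -2*(-4) - 3 = 5.
|f(x) - f(-4)| = |-2x - 3 - (5)| = |-2(x - (-4))| = 2|x - (-4)|.
We need 2|x - (-4)| < 1/60, i.e. |x - (-4)| < 1/60 / 2 = 1/120.
So any delta <= 1/120 works. Conversely, if delta > 1/120, then x = -4 + 1/120 satisfies |x - (-4)| = 1/120 < delta but |f(x) - f(-4)| = 2 * 1/120 = 1/60, which is not < 1/60; so no larger delta works.
Hence the largest such delta is 1/120.

1/120


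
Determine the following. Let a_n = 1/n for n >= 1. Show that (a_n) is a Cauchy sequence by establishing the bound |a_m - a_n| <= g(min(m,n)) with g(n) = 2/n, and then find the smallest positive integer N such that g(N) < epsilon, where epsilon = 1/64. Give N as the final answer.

For any m, n >= 1, by the triangle inequality:
|a_m - a_n| = |1/m - 1/n| <= 1/m + 1/n <= 2/min(m,n).
So g(n) = 2/n bounds the Cauchy difference. Since g(n) -> 0, (a_n) is Cauchy.
Now solve g(N) < 1/64: 2/N < 1/64 <=> N > 2 / (1/64) = 128.
The smallest integer strictly greater than 128 is N = 129.
Check: g(129) = 2/129 = 2/129 < 1/64; g(128) = 1/64 >= 1/64. So N = 129.

129


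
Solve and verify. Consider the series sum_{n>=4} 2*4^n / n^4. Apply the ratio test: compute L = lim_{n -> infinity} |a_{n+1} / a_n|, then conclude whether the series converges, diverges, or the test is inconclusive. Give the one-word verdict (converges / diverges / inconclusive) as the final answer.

Let a_n denote the general term. Form the ratio a_{n+1}/a_n and simplify:
a_{n+1}/a_n = 4*n^4/(n + 1)^4
Take the limit as n -> infinity: L = 4.
Since L = 4 > 1 (or L = infinity), the ratio test implies the series diverges.

diverges


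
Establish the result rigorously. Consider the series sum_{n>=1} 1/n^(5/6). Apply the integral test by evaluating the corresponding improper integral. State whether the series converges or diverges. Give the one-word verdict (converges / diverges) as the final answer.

Let f(x) = x^(-5/6). Then f is positive, continuous, and decreasing on [1, infinity), so the integral test applies.
Compute the improper integral int_{1}^infinity f(x) dx:
  antiderivative F(x) = 6*x^(1/6).
  As x -> infinity, F(x) -> infinity (since p = 5/6 < 1).
  So the integral diverges. By the integral test, the series diverges.

diverges


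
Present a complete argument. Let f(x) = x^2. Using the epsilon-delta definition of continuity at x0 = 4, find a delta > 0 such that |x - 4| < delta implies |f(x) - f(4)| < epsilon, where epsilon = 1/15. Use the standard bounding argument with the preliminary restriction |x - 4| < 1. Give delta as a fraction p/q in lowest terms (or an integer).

Factor: |x^2 - (4)^2| = |x - 4| * |x + 4|.
Impose |x - 4| < 1 first. Then |x + 4| = |(x - 4) + 2*(4)| <= |x - 4| + 2*|4| < 1 + 8 = 9.
So |x^2 - (4)^2| < delta * 9.
We need delta * 9 <= 1/15, i.e. delta <= 1/15/9 = 1/135.
Since 1/135 < 1, this is tighter than 1; take delta = 1/135.
So delta = 1/135 works.

1/135


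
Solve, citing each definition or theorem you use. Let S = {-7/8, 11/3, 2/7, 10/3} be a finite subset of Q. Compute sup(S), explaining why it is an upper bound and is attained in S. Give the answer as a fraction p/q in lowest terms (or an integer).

S is finite, so sup(S) = max(S).
Sorted decreasing:
11/3, 10/3, 2/7, -7/8
The extremum is 11/3.
For every x in S, x <= 11/3. And 11/3 is in S, so it is attained.
Therefore sup(S) = 11/3.

11/3


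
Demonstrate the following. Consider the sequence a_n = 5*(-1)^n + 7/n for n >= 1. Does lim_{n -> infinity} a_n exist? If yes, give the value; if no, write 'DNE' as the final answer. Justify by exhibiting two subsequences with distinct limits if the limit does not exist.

Examine the behaviour of a_n along subsequences.
a_{2k} = 5 + 7/(2k) -> 5. a_{2k+1} = -5 + 7/(2k+1) -> -5.
Since these two subsequential limits are 5 and -5, distinct, the full sequence cannot converge (a convergent sequence has all subsequences tending to the same limit). So lim a_n does not exist.

DNE


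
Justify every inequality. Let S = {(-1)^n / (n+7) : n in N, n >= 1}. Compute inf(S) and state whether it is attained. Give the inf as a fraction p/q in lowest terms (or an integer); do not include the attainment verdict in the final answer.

Analysis:
- Values: -1/8, 1/9, -1/10, 1/11, -1/12, ...
- Positive terms (even n): 1/(2+7), 1/(4+7), ... decreasing -> max = 1/9 (n=2).
- Negative terms (odd n): -1/(1+7), -1/(3+7), ... increasing -> min = -1/8 (n=1).
- So sup = 1/9 (attained at n=2); inf = -1/8 (attained at n=1).
Conclusion: inf(S) = -1/8, attained in S.

-1/8


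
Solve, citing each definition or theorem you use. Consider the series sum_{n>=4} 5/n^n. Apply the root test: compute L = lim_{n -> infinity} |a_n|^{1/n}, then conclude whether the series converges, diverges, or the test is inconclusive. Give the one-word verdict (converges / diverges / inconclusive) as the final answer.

Let a_n denote the general term. Form |a_n|^(1/n) and simplify:
|a_n|^(1/n) = 5^(1/n)/n
Take the limit as n -> infinity: L = 0.
Since L = 0 < 1, the root test implies convergence.

converges


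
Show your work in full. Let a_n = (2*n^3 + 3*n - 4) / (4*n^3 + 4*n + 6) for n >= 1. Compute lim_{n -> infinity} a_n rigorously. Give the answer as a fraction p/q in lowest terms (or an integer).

Divide numerator and denominator by n^3, the highest power:
numerator / n^3 = 2 + 3/n^2 - 4/n^3
denominator / n^3 = 4 + 4/n^2 + 6/n^3
As n -> infinity, all terms of the form c/n^k (k >= 1) tend to 0.
So numerator / n^3 -> 2 and denominator / n^3 -> 4.
Therefore lim a_n = 1/2.

1/2


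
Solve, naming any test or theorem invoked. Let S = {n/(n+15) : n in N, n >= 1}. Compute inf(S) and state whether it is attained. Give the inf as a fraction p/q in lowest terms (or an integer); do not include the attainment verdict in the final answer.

Analysis:
- Values: 1/16, 2/17, 1/6, 4/19, ... strictly increasing.
- Minimum is 1/16 (n=1); inf = 1/16 (attained).
- n/(n+15) = 1 - 15/(n+15) -> 1 from below as n -> infinity, and never equals 1.
- So sup = 1 (not attained).
Conclusion: inf(S) = 1/16, attained in S.

1/16


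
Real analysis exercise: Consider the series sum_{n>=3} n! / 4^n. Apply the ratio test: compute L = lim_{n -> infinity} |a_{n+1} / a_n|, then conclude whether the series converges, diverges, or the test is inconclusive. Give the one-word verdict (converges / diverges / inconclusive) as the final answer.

Let a_n denote the general term. Form the ratio a_{n+1}/a_n and simplify:
a_{n+1}/a_n = n/4 + 1/4
Take the limit as n -> infinity: L = infinity.
Since L = infinity > 1 (or L = infinity), the ratio test implies the series diverges.

diverges


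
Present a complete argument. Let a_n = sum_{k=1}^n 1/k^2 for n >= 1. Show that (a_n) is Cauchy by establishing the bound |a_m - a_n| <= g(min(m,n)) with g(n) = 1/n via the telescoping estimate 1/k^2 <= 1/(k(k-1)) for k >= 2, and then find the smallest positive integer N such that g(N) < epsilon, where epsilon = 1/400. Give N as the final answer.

For m > n >= 1: |a_m - a_n| = sum_{k=n+1}^m 1/k^2.
Use 1/k^2 <= 1/(k(k-1)) = 1/(k-1) - 1/k for k >= 2:
sum_{k=n+1}^m 1/k^2 <= sum_{k=n+1}^m (1/(k-1) - 1/k) = 1/n - 1/m <= 1/n.
By symmetry the same bound holds with n,m swapped, so |a_m - a_n| <= 1/min(m,n) = g(min(m,n)). Since g(n) -> 0, (a_n) is Cauchy.
Now solve g(N) < 1/400: 1/N < 1/400 <=> N > 1/(1/400) = 400.
The smallest integer strictly greater than 400 is N = 401.
Check: g(401) = 1/401 < 1/400; g(400) = 1/400 >= 1/400. So N = 401.

401


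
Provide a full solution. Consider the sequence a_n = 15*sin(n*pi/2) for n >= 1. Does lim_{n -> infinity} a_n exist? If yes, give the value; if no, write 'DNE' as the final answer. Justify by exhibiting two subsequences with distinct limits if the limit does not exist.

Examine the behaviour of a_n along subsequences.
a_{4k+1} = 15*sin(pi/2 + 2k*pi) = 15 -> 15. a_{4k+3} = 15*sin(3pi/2 + 2k*pi) = -15 -> -15.
Since these two subsequential limits are 15 and -15, distinct, the full sequence cannot converge (a convergent sequence has all subsequences tending to the same limit). So lim a_n does not exist.

DNE


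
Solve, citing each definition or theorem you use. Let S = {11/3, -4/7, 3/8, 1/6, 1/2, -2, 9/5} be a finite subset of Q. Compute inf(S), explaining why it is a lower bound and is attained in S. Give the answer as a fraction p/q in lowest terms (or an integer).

S is finite, so inf(S) = min(S).
Sorted increasing:
-2, -4/7, 1/6, 3/8, 1/2, 9/5, 11/3
The extremum is -2.
For every x in S, x >= -2. And -2 is in S, so it is attained.
Therefore inf(S) = -2.

-2


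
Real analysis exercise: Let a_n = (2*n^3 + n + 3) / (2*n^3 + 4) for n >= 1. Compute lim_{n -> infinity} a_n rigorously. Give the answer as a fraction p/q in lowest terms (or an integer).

Divide numerator and denominator by n^3, the highest power:
numerator / n^3 = 2 + n^(-2) + 3/n^3
denominator / n^3 = 2 + 4/n^3
As n -> infinity, all terms of the form c/n^k (k >= 1) tend to 0.
So numerator / n^3 -> 2 and denominator / n^3 -> 2.
Therefore lim a_n = 1.

1


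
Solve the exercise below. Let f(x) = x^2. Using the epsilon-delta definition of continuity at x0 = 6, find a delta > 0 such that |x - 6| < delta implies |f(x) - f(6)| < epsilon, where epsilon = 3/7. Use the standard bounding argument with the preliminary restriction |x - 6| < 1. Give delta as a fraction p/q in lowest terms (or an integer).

Factor: |x^2 - (6)^2| = |x - 6| * |x + 6|.
Impose |x - 6| < 1 first. Then |x + 6| = |(x - 6) + 2*(6)| <= |x - 6| + 2*|6| < 1 + 12 = 13.
So |x^2 - (6)^2| < delta * 13.
We need delta * 13 <= 3/7, i.e. delta <= 3/7/13 = 3/91.
Since 3/91 < 1, this is tighter than 1; take delta = 3/91.
So delta = 3/91 works.

3/91


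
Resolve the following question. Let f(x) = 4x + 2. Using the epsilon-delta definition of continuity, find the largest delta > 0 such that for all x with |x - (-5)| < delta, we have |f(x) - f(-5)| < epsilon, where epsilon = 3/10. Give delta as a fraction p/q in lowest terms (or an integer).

We compute f(-5) = 4*(-5) + 2 = -18.
|f(x) - f(-5)| = |4x + 2 - (-18)| = |4(x - (-5))| = 4|x - (-5)|.
We need 4|x - (-5)| < 3/10, i.e. |x - (-5)| < 3/10 / 4 = 3/40.
So any delta <= 3/40 works. Conversely, if delta > 3/40, then x = -5 + 3/40 satisfies |x - (-5)| = 3/40 < delta but |f(x) - f(-5)| = 4 * 3/40 = 3/10, which is not < 3/10; so no larger delta works.
Hence the largest such delta is 3/40.

3/40


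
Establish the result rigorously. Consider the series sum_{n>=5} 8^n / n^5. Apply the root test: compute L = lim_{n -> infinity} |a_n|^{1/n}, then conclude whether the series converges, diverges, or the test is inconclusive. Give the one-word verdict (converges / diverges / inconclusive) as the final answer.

Let a_n denote the general term. Form |a_n|^(1/n) and simplify:
|a_n|^(1/n) = 8/n^(5/n)
Take the limit as n -> infinity: L = 8.
Since L = 8 > 1, the root test implies divergence.

diverges


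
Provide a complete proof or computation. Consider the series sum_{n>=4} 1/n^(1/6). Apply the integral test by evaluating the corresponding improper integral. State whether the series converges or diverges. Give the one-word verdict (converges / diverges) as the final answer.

Let f(x) = x^(-1/6). Then f is positive, continuous, and decreasing on [4, infinity), so the integral test applies.
Compute the improper integral int_{4}^infinity f(x) dx:
  antiderivative F(x) = 6*x^(5/6)/5.
  As x -> infinity, F(x) -> infinity (since p = 1/6 < 1).
  So the integral diverges. By the integral test, the series diverges.

diverges


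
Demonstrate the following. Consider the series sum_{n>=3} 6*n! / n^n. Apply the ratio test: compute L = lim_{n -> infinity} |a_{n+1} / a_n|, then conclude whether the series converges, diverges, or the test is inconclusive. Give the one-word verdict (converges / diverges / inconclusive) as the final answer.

Let a_n denote the general term. Form the ratio a_{n+1}/a_n and simplify:
a_{n+1}/a_n = (n/(n + 1))^n
Take the limit as n -> infinity: L = exp(-1).
Since L = exp(-1) < 1, the ratio test implies the series converges.

converges


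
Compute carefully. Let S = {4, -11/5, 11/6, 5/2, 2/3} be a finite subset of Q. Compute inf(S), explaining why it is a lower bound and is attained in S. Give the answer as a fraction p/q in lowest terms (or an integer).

S is finite, so inf(S) = min(S).
Sorted increasing:
-11/5, 2/3, 11/6, 5/2, 4
The extremum is -11/5.
For every x in S, x >= -11/5. And -11/5 is in S, so it is attained.
Therefore inf(S) = -11/5.

-11/5


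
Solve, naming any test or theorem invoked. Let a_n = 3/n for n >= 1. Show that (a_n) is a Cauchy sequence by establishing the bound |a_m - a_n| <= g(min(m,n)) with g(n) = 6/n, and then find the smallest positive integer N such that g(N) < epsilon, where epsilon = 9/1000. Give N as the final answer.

For any m, n >= 1, by the triangle inequality:
|a_m - a_n| = |3/m - 3/n| <= 3*1/m + 3*1/n <= 6/min(m,n).
So g(n) = 6/n bounds the Cauchy difference. Since g(n) -> 0, (a_n) is Cauchy.
Now solve g(N) < 9/1000: 6/N < 9/1000 <=> N > 6 / (9/1000) = 2000/3.
The smallest integer strictly greater than 2000/3 is N = 667.
Check: g(667) = 6/667 = 6/667 < 9/1000; g(666) = 1/111 >= 9/1000. So N = 667.

667


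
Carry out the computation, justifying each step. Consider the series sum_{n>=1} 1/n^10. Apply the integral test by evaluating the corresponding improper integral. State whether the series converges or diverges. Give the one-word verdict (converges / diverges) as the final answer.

Let f(x) = x^(-10). Then f is positive, continuous, and decreasing on [1, infinity), so the integral test applies.
Compute the improper integral int_{1}^infinity f(x) dx:
  antiderivative F(x) = -1/(9*x^9).
  As x -> infinity, F(x) -> 0 (since p = 10 > 1).
  So int = F(infinity) - F(1) = 0 - (-1/9) = 1/9.
  Finite, so by the integral test, the series converges.

converges


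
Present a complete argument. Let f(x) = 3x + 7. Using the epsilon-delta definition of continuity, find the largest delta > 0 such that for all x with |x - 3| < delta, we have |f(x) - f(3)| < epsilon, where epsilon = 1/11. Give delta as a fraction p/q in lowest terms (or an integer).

We compute f(3) = 3*(3) + 7 = 16.
|f(x) - f(3)| = |3x + 7 - (16)| = |3(x - 3)| = 3|x - 3|.
We need 3|x - 3| < 1/11, i.e. |x - 3| < 1/11 / 3 = 1/33.
So any delta <= 1/33 works. Conversely, if delta > 1/33, then x = 3 + 1/33 satisfies |x - 3| = 1/33 < delta but |f(x) - f(3)| = 3 * 1/33 = 1/11, which is not < 1/11; so no larger delta works.
Hence the largest such delta is 1/33.

1/33


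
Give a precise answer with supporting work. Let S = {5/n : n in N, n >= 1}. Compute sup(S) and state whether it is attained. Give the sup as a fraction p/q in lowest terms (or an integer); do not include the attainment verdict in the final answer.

Analysis:
- Values: 5, 5/2, 5/3, 5/4, ... strictly decreasing.
- The maximum is 5 (n=1); sup = 5 (attained).
- The set is bounded below by 0; 5/n -> 0 so 0 is the greatest lower bound.
- 0 is not in the set, so inf = 0 is not attained.
Conclusion: sup(S) = 5, attained in S.

5


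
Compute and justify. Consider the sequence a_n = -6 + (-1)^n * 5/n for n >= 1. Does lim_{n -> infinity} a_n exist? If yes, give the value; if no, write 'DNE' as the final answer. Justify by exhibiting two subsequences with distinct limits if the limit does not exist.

Examine the behaviour of a_n along subsequences.
Even-n subsequence a_{2k} = -6 + 5/(2k) -> -6. Odd-n subsequence a_{2k+1} = -6 - 5/(2k+1) -> -6. Both tend to -6, which suggests the limit is -6; verify directly.
|a_n - (-6)| = |(-1)^n * 5/n| = 5/n for every n >= 1.
Given epsilon > 0, choose a positive integer N > 5/epsilon. Then for all n >= N, |a_n - (-6)| = 5/n <= 5/N < epsilon.
So by the definition of the limit, lim a_n exists and equals -6.

-6


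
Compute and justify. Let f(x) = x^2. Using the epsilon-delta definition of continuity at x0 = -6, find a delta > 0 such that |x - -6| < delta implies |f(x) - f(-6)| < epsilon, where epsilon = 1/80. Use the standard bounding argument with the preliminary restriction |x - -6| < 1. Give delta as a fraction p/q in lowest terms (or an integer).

Factor: |x^2 - (-6)^2| = |x - -6| * |x + -6|.
Impose |x - -6| < 1 first. Then |x + -6| = |(x - -6) + 2*(-6)| <= |x - -6| + 2*|-6| < 1 + 12 = 13.
So |x^2 - (-6)^2| < delta * 13.
We need delta * 13 <= 1/80, i.e. delta <= 1/80/13 = 1/1040.
Since 1/1040 < 1, this is tighter than 1; take delta = 1/1040.
So delta = 1/1040 works.

1/1040


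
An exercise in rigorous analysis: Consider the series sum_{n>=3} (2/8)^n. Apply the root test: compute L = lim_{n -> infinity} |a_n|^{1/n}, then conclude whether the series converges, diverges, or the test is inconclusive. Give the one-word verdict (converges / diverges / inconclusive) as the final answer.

Let a_n denote the general term. Form |a_n|^(1/n) and simplify:
|a_n|^(1/n) = 1/4
Take the limit as n -> infinity: L = 1/4.
Since L = 1/4 < 1, the root test implies convergence.

converges


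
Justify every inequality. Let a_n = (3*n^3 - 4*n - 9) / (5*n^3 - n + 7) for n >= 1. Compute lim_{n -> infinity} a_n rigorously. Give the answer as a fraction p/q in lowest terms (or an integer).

Divide numerator and denominator by n^3, the highest power:
numerator / n^3 = 3 - 4/n^2 - 9/n^3
denominator / n^3 = 5 - 1/n^2 + 7/n^3
As n -> infinity, all terms of the form c/n^k (k >= 1) tend to 0.
So numerator / n^3 -> 3 and denominator / n^3 -> 5.
Therefore lim a_n = 3/5.

3/5


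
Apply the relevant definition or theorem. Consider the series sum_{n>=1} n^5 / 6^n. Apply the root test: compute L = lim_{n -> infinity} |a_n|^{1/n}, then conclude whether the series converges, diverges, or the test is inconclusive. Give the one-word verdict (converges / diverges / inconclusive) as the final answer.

Let a_n denote the general term. Form |a_n|^(1/n) and simplify:
|a_n|^(1/n) = n^(5/n)/6
Take the limit as n -> infinity: L = 1/6.
Since L = 1/6 < 1, the root test implies convergence.

converges


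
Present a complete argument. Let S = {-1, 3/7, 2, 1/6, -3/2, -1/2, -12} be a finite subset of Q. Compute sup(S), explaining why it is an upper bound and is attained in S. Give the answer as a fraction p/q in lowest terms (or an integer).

S is finite, so sup(S) = max(S).
Sorted decreasing:
2, 3/7, 1/6, -1/2, -1, -3/2, -12
The extremum is 2.
For every x in S, x <= 2. And 2 is in S, so it is attained.
Therefore sup(S) = 2.

2


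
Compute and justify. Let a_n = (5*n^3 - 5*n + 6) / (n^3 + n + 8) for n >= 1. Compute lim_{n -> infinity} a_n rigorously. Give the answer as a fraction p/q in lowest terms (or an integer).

Divide numerator and denominator by n^3, the highest power:
numerator / n^3 = 5 - 5/n^2 + 6/n^3
denominator / n^3 = 1 + n^(-2) + 8/n^3
As n -> infinity, all terms of the form c/n^k (k >= 1) tend to 0.
So numerator / n^3 -> 5 and denominator / n^3 -> 1.
Therefore lim a_n = 5.

5


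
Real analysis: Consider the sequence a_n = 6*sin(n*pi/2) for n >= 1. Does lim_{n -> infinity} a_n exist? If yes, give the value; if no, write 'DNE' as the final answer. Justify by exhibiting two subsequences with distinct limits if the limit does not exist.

Examine the behaviour of a_n along subsequences.
a_{4k+1} = 6*sin(pi/2 + 2k*pi) = 6 -> 6. a_{4k+3} = 6*sin(3pi/2 + 2k*pi) = -6 -> -6.
Since these two subsequential limits are 6 and -6, distinct, the full sequence cannot converge (a convergent sequence has all subsequences tending to the same limit). So lim a_n does not exist.

DNE


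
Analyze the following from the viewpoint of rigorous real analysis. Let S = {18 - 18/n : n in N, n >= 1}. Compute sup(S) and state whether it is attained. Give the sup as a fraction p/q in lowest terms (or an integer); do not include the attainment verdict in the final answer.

Analysis:
- Values: 0, 9, 12, 27/2, ... strictly increasing.
- Minimum is 0 (n=1); inf = 0 (attained).
- 18 - 18/n -> 18 from below; sup = 18, not attained.
Conclusion: sup(S) = 18, not attained in S.

18


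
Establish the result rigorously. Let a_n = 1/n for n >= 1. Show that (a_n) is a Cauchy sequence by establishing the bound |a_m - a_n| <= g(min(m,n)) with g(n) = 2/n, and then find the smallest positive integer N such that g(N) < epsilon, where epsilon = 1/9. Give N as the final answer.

For any m, n >= 1, by the triangle inequality:
|a_m - a_n| = |1/m - 1/n| <= 1/m + 1/n <= 2/min(m,n).
So g(n) = 2/n bounds the Cauchy difference. Since g(n) -> 0, (a_n) is Cauchy.
Now solve g(N) < 1/9: 2/N < 1/9 <=> N > 2 / (1/9) = 18.
The smallest integer strictly greater than 18 is N = 19.
Check: g(19) = 2/19 = 2/19 < 1/9; g(18) = 1/9 >= 1/9. So N = 19.

19


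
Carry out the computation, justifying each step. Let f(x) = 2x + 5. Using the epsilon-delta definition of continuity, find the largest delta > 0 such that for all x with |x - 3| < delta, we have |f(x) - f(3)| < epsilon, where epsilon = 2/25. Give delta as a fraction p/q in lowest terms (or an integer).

We compute f(3) = 2*(3) + 5 = 11.
|f(x) - f(3)| = |2x + 5 - (11)| = |2(x - 3)| = 2|x - 3|.
We need 2|x - 3| < 2/25, i.e. |x - 3| < 2/25 / 2 = 1/25.
So any delta <= 1/25 works. Conversely, if delta > 1/25, then x = 3 + 1/25 satisfies |x - 3| = 1/25 < delta but |f(x) - f(3)| = 2 * 1/25 = 2/25, which is not < 2/25; so no larger delta works.
Hence the largest such delta is 1/25.

1/25


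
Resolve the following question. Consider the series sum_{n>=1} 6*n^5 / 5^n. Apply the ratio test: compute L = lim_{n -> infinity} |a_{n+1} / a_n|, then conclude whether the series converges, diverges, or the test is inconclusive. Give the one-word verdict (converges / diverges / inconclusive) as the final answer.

Let a_n denote the general term. Form the ratio a_{n+1}/a_n and simplify:
a_{n+1}/a_n = (n + 1)^5/(5*n^5)
Take the limit as n -> infinity: L = 1/5.
Since L = 1/5 < 1, the ratio test implies the series converges.

converges


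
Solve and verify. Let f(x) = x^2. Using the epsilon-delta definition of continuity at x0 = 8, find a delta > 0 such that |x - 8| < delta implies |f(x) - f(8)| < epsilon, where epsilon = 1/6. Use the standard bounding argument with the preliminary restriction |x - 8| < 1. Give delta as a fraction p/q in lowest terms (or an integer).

Factor: |x^2 - (8)^2| = |x - 8| * |x + 8|.
Impose |x - 8| < 1 first. Then |x + 8| = |(x - 8) + 2*(8)| <= |x - 8| + 2*|8| < 1 + 16 = 17.
So |x^2 - (8)^2| < delta * 17.
We need delta * 17 <= 1/6, i.e. delta <= 1/6/17 = 1/102.
Since 1/102 < 1, this is tighter than 1; take delta = 1/102.
So delta = 1/102 works.

1/102


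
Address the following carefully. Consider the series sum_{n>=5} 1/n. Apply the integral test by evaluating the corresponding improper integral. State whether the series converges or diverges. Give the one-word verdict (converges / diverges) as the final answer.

Let f(x) = 1/x. Then f is positive, continuous, and decreasing on [5, infinity), so the integral test applies.
Compute the improper integral int_{5}^infinity f(x) dx:
  antiderivative F(x) = log(x).
  As x -> infinity, log(x) -> infinity.
  So int = infinity - log(5) = infinity. By the integral test, the series diverges.

diverges


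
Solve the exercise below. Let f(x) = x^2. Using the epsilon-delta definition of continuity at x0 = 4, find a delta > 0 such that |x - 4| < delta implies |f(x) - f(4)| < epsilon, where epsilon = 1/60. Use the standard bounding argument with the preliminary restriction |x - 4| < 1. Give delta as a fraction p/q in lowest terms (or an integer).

Factor: |x^2 - (4)^2| = |x - 4| * |x + 4|.
Impose |x - 4| < 1 first. Then |x + 4| = |(x - 4) + 2*(4)| <= |x - 4| + 2*|4| < 1 + 8 = 9.
So |x^2 - (4)^2| < delta * 9.
We need delta * 9 <= 1/60, i.e. delta <= 1/60/9 = 1/540.
Since 1/540 < 1, this is tighter than 1; take delta = 1/540.
So delta = 1/540 works.

1/540


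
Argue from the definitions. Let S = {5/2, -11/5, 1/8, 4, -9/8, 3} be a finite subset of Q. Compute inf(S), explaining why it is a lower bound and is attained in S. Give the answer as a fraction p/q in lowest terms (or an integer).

S is finite, so inf(S) = min(S).
Sorted increasing:
-11/5, -9/8, 1/8, 5/2, 3, 4
The extremum is -11/5.
For every x in S, x >= -11/5. And -11/5 is in S, so it is attained.
Therefore inf(S) = -11/5.

-11/5


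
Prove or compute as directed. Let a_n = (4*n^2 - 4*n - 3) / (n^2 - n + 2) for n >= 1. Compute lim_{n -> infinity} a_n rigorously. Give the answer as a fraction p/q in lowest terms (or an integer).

Divide numerator and denominator by n^2, the highest power:
numerator / n^2 = 4 - 4/n - 3/n^2
denominator / n^2 = 1 - 1/n + 2/n^2
As n -> infinity, all terms of the form c/n^k (k >= 1) tend to 0.
So numerator / n^2 -> 4 and denominator / n^2 -> 1.
Therefore lim a_n = 4.

4


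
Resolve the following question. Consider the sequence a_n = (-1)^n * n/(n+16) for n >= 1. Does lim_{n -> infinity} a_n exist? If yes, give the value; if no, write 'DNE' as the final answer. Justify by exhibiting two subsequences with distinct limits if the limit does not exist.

Examine the behaviour of a_n along subsequences.
a_{2k} = 2k/(2k+16) -> 1. a_{2k+1} = -(2k+1)/(2k+17) -> -1.
Since these two subsequential limits are 1 and -1, distinct, the full sequence cannot converge (a convergent sequence has all subsequences tending to the same limit). So lim a_n does not exist.

DNE


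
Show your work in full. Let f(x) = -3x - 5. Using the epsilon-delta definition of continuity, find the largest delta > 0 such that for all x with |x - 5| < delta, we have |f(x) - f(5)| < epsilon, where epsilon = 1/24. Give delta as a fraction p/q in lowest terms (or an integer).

We compute f(5) = -3*(5) - 5 = -20.
|f(x) - f(5)| = |-3x - 5 - (-20)| = |-3(x - 5)| = 3|x - 5|.
We need 3|x - 5| < 1/24, i.e. |x - 5| < 1/24 / 3 = 1/72.
So any delta <= 1/72 works. Conversely, if delta > 1/72, then x = 5 + 1/72 satisfies |x - 5| = 1/72 < delta but |f(x) - f(5)| = 3 * 1/72 = 1/24, which is not < 1/24; so no larger delta works.
Hence the largest such delta is 1/72.

1/72


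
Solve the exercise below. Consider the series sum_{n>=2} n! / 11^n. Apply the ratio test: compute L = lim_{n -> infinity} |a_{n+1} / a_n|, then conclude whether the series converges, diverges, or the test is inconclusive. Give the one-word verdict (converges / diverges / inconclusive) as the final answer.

Let a_n denote the general term. Form the ratio a_{n+1}/a_n and simplify:
a_{n+1}/a_n = n/11 + 1/11
Take the limit as n -> infinity: L = infinity.
Since L = infinity > 1 (or L = infinity), the ratio test implies the series diverges.

diverges


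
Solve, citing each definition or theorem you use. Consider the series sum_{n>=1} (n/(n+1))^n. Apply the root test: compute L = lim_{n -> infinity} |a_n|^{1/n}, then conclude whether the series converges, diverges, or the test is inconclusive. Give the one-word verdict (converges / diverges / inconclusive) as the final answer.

Let a_n denote the general term. Form |a_n|^(1/n) and simplify:
|a_n|^(1/n) = n/(n + 1)
Take the limit as n -> infinity: L = 1.
Since L = 1, the root test is inconclusive. (In fact a_n = (n/(n+1))^n -> e^(-1) != 0, so the nth-term test shows divergence; but the root test itself gives no conclusion.)

inconclusive


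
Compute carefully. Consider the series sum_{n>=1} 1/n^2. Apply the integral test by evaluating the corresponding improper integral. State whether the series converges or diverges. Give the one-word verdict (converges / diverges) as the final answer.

Let f(x) = x^(-2). Then f is positive, continuous, and decreasing on [1, infinity), so the integral test applies.
Compute the improper integral int_{1}^infinity f(x) dx:
  antiderivative F(x) = -1/x.
  As x -> infinity, F(x) -> 0 (since p = 2 > 1).
  So int = F(infinity) - F(1) = 0 - (-1) = 1.
  Finite, so by the integral test, the series converges.

converges


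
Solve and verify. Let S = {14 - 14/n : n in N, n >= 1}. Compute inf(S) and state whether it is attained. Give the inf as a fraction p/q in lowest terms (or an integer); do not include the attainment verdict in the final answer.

Analysis:
- Values: 0, 7, 28/3, 21/2, ... strictly increasing.
- Minimum is 0 (n=1); inf = 0 (attained).
- 14 - 14/n -> 14 from below; sup = 14, not attained.
Conclusion: inf(S) = 0, attained in S.

0


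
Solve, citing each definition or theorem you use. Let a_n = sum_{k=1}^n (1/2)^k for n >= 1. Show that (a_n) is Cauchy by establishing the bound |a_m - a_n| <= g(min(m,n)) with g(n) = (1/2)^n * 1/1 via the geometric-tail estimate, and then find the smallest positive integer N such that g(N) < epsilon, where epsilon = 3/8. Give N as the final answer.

For m > n >= 1: |a_m - a_n| = sum_{k=n+1}^m (1/2)^k < sum_{k=n+1}^infinity (1/2)^k = (1/2)^(n+1) / (1 - 1/2) = (1/2)^n * (1/2) * (2/1) = (1/2)^n * 1/1.
So g(n) = (1/2)^n / 1. Since g(n) -> 0, (a_n) is Cauchy.
Now solve g(N) < 3/8: (1/2)^N / 1 < 3/8 <=> 2^N > 1 / (1 * 3/8) = 8/3.
Check powers of 2: 2^1 = 2 <= 8/3, 2^2 = 4 > 8/3.
So the smallest such N is 2. Check: g(2) = 1/(1 * 4) = 1/4 < 3/8.

2


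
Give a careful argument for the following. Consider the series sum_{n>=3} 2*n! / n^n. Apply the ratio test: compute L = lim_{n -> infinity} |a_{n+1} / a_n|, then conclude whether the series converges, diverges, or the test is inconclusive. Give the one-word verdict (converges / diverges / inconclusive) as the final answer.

Let a_n denote the general term. Form the ratio a_{n+1}/a_n and simplify:
a_{n+1}/a_n = (n/(n + 1))^n
Take the limit as n -> infinity: L = exp(-1).
Since L = exp(-1) < 1, the ratio test implies the series converges.

converges


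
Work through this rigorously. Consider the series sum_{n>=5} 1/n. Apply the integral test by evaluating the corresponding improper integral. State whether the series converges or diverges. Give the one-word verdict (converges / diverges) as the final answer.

Let f(x) = 1/x. Then f is positive, continuous, and decreasing on [5, infinity), so the integral test applies.
Compute the improper integral int_{5}^infinity f(x) dx:
  antiderivative F(x) = log(x).
  As x -> infinity, log(x) -> infinity.
  So int = infinity - log(5) = infinity. By the integral test, the series diverges.

diverges


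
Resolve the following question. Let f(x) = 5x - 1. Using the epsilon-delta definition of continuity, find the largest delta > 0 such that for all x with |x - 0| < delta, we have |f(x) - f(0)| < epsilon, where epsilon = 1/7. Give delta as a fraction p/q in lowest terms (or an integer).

We compute f(0) = 5*(0) - 1 = -1.
|f(x) - f(0)| = |5x - 1 - (-1)| = |5(x - 0)| = 5|x - 0|.
We need 5|x - 0| < 1/7, i.e. |x - 0| < 1/7 / 5 = 1/35.
So any delta <= 1/35 works. Conversely, if delta > 1/35, then x = 0 + 1/35 satisfies |x - 0| = 1/35 < delta but |f(x) - f(0)| = 5 * 1/35 = 1/7, which is not < 1/7; so no larger delta works.
Hence the largest such delta is 1/35.

1/35


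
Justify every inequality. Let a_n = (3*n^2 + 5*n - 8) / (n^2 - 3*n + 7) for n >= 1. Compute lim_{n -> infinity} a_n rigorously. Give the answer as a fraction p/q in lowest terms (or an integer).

Divide numerator and denominator by n^2, the highest power:
numerator / n^2 = 3 + 5/n - 8/n^2
denominator / n^2 = 1 - 3/n + 7/n^2
As n -> infinity, all terms of the form c/n^k (k >= 1) tend to 0.
So numerator / n^2 -> 3 and denominator / n^2 -> 1.
Therefore lim a_n = 3.

3


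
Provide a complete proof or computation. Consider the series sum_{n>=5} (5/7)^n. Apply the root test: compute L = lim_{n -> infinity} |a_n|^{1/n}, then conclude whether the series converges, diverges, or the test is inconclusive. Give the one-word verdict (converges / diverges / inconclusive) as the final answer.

Let a_n denote the general term. Form |a_n|^(1/n) and simplify:
|a_n|^(1/n) = 5/7
Take the limit as n -> infinity: L = 5/7.
Since L = 5/7 < 1, the root test implies convergence.

converges


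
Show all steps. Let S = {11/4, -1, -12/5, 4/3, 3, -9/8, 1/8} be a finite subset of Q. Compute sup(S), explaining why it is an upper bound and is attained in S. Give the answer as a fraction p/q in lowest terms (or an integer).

S is finite, so sup(S) = max(S).
Sorted decreasing:
3, 11/4, 4/3, 1/8, -1, -9/8, -12/5
The extremum is 3.
For every x in S, x <= 3. And 3 is in S, so it is attained.
Therefore sup(S) = 3.

3


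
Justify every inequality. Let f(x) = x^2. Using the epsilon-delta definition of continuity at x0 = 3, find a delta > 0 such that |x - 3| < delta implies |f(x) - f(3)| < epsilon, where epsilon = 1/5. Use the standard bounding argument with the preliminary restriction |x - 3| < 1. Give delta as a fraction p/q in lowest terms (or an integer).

Factor: |x^2 - (3)^2| = |x - 3| * |x + 3|.
Impose |x - 3| < 1 first. Then |x + 3| = |(x - 3) + 2*(3)| <= |x - 3| + 2*|3| < 1 + 6 = 7.
So |x^2 - (3)^2| < delta * 7.
We need delta * 7 <= 1/5, i.e. delta <= 1/5/7 = 1/35.
Since 1/35 < 1, this is tighter than 1; take delta = 1/35.
So delta = 1/35 works.

1/35


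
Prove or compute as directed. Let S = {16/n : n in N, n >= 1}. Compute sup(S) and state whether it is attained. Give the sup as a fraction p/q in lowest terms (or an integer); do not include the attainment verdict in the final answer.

Analysis:
- Values: 16, 8, 16/3, 4, ... strictly decreasing.
- The maximum is 16 (n=1); sup = 16 (attained).
- The set is bounded below by 0; 16/n -> 0 so 0 is the greatest lower bound.
- 0 is not in the set, so inf = 0 is not attained.
Conclusion: sup(S) = 16, attained in S.

16


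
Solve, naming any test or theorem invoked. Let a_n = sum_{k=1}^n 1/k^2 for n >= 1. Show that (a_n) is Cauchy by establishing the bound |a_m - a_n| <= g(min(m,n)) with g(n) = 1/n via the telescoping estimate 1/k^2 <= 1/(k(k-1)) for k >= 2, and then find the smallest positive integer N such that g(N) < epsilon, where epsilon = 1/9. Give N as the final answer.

For m > n >= 1: |a_m - a_n| = sum_{k=n+1}^m 1/k^2.
Use 1/k^2 <= 1/(k(k-1)) = 1/(k-1) - 1/k for k >= 2:
sum_{k=n+1}^m 1/k^2 <= sum_{k=n+1}^m (1/(k-1) - 1/k) = 1/n - 1/m <= 1/n.
By symmetry the same bound holds with n,m swapped, so |a_m - a_n| <= 1/min(m,n) = g(min(m,n)). Since g(n) -> 0, (a_n) is Cauchy.
Now solve g(N) < 1/9: 1/N < 1/9 <=> N > 1/(1/9) = 9.
The smallest integer strictly greater than 9 is N = 10.
Check: g(10) = 1/10 < 1/9; g(9) = 1/9 >= 1/9. So N = 10.

10


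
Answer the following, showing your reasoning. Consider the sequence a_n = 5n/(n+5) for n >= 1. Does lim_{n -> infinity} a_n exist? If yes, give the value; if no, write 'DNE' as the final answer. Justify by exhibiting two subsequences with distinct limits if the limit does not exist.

Examine the behaviour of a_n along subsequences.
Even-n subsequence a_{2k} = 5(2k)/(2k+5) -> 5. Odd-n subsequence a_{2k+1} = 5(2k+1)/(2k+6) -> 5. Both tend to 5, which suggests the limit is 5; verify directly.
|a_n - 5| = |5n - 5(n+5)| / (n+5) = 25/(n+5) < 25/n for every n >= 1.
Given epsilon > 0, choose a positive integer N > 25/epsilon. Then for all n >= N, |a_n - 5| < 25/n <= 25/N < epsilon.
So by the definition of the limit, lim a_n exists and equals 5.

5


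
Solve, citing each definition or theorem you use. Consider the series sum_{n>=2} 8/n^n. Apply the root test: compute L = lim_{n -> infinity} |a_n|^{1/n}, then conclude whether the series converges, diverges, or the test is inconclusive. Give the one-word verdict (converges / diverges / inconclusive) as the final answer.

Let a_n denote the general term. Form |a_n|^(1/n) and simplify:
|a_n|^(1/n) = 2^(3/n)/n
Take the limit as n -> infinity: L = 0.
Since L = 0 < 1, the root test implies convergence.

converges


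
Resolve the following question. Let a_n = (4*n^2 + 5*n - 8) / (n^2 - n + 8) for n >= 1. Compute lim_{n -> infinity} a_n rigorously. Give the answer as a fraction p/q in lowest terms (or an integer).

Divide numerator and denominator by n^2, the highest power:
numerator / n^2 = 4 + 5/n - 8/n^2
denominator / n^2 = 1 - 1/n + 8/n^2
As n -> infinity, all terms of the form c/n^k (k >= 1) tend to 0.
So numerator / n^2 -> 4 and denominator / n^2 -> 1.
Therefore lim a_n = 4.

4


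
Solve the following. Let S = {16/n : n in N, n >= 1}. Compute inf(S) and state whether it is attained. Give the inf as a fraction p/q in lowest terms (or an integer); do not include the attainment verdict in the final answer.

Analysis:
- Values: 16, 8, 16/3, 4, ... strictly decreasing.
- The maximum is 16 (n=1); sup = 16 (attained).
- The set is bounded below by 0; 16/n -> 0 so 0 is the greatest lower bound.
- 0 is not in the set, so inf = 0 is not attained.
Conclusion: inf(S) = 0, not attained in S.

0


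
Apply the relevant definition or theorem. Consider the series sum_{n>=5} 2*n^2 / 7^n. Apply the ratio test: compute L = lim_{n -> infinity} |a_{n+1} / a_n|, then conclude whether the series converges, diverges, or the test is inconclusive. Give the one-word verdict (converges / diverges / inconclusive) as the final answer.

Let a_n denote the general term. Form the ratio a_{n+1}/a_n and simplify:
a_{n+1}/a_n = (n + 1)^2/(7*n^2)
Take the limit as n -> infinity: L = 1/7.
Since L = 1/7 < 1, the ratio test implies the series converges.

converges


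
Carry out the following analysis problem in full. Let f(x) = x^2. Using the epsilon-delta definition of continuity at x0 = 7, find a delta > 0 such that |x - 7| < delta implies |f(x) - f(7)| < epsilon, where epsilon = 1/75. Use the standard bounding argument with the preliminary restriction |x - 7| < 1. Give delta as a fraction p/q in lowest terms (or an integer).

Factor: |x^2 - (7)^2| = |x - 7| * |x + 7|.
Impose |x - 7| < 1 first. Then |x + 7| = |(x - 7) + 2*(7)| <= |x - 7| + 2*|7| < 1 + 14 = 15.
So |x^2 - (7)^2| < delta * 15.
We need delta * 15 <= 1/75, i.e. delta <= 1/75/15 = 1/1125.
Since 1/1125 < 1, this is tighter than 1; take delta = 1/1125.
So delta = 1/1125 works.

1/1125


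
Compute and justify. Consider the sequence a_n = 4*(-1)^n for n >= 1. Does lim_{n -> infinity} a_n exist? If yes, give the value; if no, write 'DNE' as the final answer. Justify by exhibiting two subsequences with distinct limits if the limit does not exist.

Examine the behaviour of a_n along subsequences.
Even-n subsequence a_{2k} = 4 -> 4. Odd-n subsequence a_{2k+1} = -4 -> -4.
Since these two subsequential limits are 4 and -4, distinct, the full sequence cannot converge (a convergent sequence has all subsequences tending to the same limit). So lim a_n does not exist.

DNE


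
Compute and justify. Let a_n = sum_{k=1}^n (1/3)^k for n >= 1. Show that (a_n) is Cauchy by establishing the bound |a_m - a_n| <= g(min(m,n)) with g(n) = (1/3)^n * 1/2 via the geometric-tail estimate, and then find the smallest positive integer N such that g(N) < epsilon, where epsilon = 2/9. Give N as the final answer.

For m > n >= 1: |a_m - a_n| = sum_{k=n+1}^m (1/3)^k < sum_{k=n+1}^infinity (1/3)^k = (1/3)^(n+1) / (1 - 1/3) = (1/3)^n * (1/3) * (3/2) = (1/3)^n * 1/2.
So g(n) = (1/3)^n / 2. Since g(n) -> 0, (a_n) is Cauchy.
Now solve g(N) < 2/9: (1/3)^N / 2 < 2/9 <=> 3^N > 1 / (2 * 2/9) = 9/4.
Check powers of 3: 3^0 = 1 <= 9/4, 3^1 = 3 > 9/4.
So the smallest such N is 1. Check: g(1) = 1/(2 * 3) = 1/6 < 2/9.

1


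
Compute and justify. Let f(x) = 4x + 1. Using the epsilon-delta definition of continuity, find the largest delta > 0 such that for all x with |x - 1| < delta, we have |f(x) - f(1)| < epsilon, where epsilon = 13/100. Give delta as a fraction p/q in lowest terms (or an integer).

We compute f(1) = 4*(1) + 1 = 5.
|f(x) - f(1)| = |4x + 1 - (5)| = |4(x - 1)| = 4|x - 1|.
We need 4|x - 1| < 13/100, i.e. |x - 1| < 13/100 / 4 = 13/400.
So any delta <= 13/400 works. Conversely, if delta > 13/400, then x = 1 + 13/400 satisfies |x - 1| = 13/400 < delta but |f(x) - f(1)| = 4 * 13/400 = 13/100, which is not < 13/100; so no larger delta works.
Hence the largest such delta is 13/400.

13/400
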